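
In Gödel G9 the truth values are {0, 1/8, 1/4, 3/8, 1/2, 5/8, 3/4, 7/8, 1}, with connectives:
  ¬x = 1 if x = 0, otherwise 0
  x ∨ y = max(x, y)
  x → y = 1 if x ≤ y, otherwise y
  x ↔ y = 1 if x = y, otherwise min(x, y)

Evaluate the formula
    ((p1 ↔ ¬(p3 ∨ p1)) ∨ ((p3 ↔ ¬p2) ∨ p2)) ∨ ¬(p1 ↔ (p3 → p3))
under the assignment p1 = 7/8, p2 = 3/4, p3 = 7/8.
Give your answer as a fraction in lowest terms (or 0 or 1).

p3 ∨ p1 = 7/8 ∨ 7/8 = 7/8
¬(p3 ∨ p1) = ¬7/8 = 0
p1 ↔ ¬(p3 ∨ p1) = 7/8 ↔ 0 = 0
¬p2 = ¬3/4 = 0
p3 ↔ ¬p2 = 7/8 ↔ 0 = 0
(p3 ↔ ¬p2) ∨ p2 = 0 ∨ 3/4 = 3/4
(p1 ↔ ¬(p3 ∨ p1)) ∨ ((p3 ↔ ¬p2) ∨ p2) = 0 ∨ 3/4 = 3/4
p3 → p3 = 7/8 → 7/8 = 1
p1 ↔ (p3 → p3) = 7/8 ↔ 1 = 7/8
¬(p1 ↔ (p3 → p3)) = ¬7/8 = 0
((p1 ↔ ¬(p3 ∨ p1)) ∨ ((p3 ↔ ¬p2) ∨ p2)) ∨ ¬(p1 ↔ (p3 → p3)) = 3/4 ∨ 0 = 3/4

3/4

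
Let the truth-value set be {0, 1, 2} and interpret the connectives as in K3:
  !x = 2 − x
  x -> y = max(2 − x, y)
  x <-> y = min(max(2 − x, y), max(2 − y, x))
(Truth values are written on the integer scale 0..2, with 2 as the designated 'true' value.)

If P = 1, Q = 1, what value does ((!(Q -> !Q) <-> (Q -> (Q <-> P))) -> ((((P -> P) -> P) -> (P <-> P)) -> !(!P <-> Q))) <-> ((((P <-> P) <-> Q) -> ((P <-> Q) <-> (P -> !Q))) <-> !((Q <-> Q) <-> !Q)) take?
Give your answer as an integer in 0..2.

1

!Q = !1 = 1
Q -> !Q = 1 -> 1 = 1
!(Q -> !Q) = !1 = 1
Q <-> P = 1 <-> 1 = 1
Q -> (Q <-> P) = 1 -> 1 = 1
!(Q -> !Q) <-> (Q -> (Q <-> P)) = 1 <-> 1 = 1
P -> P = 1 -> 1 = 1
(P -> P) -> P = 1 -> 1 = 1
P <-> P = 1 <-> 1 = 1
((P -> P) -> P) -> (P <-> P) = 1 -> 1 = 1
!P = !1 = 1
!P <-> Q = 1 <-> 1 = 1
!(!P <-> Q) = !1 = 1
(((P -> P) -> P) -> (P <-> P)) -> !(!P <-> Q) = 1 -> 1 = 1
(!(Q -> !Q) <-> (Q -> (Q <-> P))) -> ((((P -> P) -> P) -> (P <-> P)) -> !(!P <-> Q)) = 1 -> 1 = 1
P <-> P = 1 <-> 1 = 1
(P <-> P) <-> Q = 1 <-> 1 = 1
P <-> Q = 1 <-> 1 = 1
!Q = !1 = 1
P -> !Q = 1 -> 1 = 1
(P <-> Q) <-> (P -> !Q) = 1 <-> 1 = 1
((P <-> P) <-> Q) -> ((P <-> Q) <-> (P -> !Q)) = 1 -> 1 = 1
Q <-> Q = 1 <-> 1 = 1
!Q = !1 = 1
(Q <-> Q) <-> !Q = 1 <-> 1 = 1
!((Q <-> Q) <-> !Q) = !1 = 1
(((P <-> P) <-> Q) -> ((P <-> Q) <-> (P -> !Q))) <-> !((Q <-> Q) <-> !Q) = 1 <-> 1 = 1
((!(Q -> !Q) <-> (Q -> (Q <-> P))) -> ((((P -> P) -> P) -> (P <-> P)) -> !(!P <-> Q))) <-> ((((P <-> P) <-> Q) -> ((P <-> Q) <-> (P -> !Q))) <-> !((Q <-> Q) <-> !Q)) = 1 <-> 1 = 1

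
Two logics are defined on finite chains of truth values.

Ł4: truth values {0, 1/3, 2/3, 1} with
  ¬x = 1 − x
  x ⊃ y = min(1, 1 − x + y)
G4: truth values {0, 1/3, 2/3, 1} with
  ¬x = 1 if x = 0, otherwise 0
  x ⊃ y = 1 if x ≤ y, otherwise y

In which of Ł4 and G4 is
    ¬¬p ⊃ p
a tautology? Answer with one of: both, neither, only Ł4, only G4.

only Ł4

In Ł4: every assignment gives 1 — tautology.
In G4: at p = 1/3 the value is 1/3 — not a tautology.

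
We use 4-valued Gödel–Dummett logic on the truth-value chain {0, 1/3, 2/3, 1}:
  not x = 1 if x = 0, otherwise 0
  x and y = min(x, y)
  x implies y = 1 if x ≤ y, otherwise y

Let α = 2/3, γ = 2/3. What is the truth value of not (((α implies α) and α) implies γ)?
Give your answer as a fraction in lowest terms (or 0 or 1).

0

α implies α = 2/3 implies 2/3 = 1
(α implies α) and α = 1 and 2/3 = 2/3
((α implies α) and α) implies γ = 2/3 implies 2/3 = 1
not (((α implies α) and α) implies γ) = not 1 = 0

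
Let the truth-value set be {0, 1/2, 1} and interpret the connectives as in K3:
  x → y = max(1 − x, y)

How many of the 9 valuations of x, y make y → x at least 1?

x = 0, y = 0 ↦ 1  ≥
x = 0, y = 1/2 ↦ 1/2  <
x = 0, y = 1 ↦ 0  <
x = 1/2, y = 0 ↦ 1  ≥
x = 1/2, y = 1/2 ↦ 1/2  <
x = 1/2, y = 1 ↦ 1/2  <
x = 1, y = 0 ↦ 1  ≥
x = 1, y = 1/2 ↦ 1  ≥
x = 1, y = 1 ↦ 1  ≥
So 5 of the 9 assignments meet the threshold.

5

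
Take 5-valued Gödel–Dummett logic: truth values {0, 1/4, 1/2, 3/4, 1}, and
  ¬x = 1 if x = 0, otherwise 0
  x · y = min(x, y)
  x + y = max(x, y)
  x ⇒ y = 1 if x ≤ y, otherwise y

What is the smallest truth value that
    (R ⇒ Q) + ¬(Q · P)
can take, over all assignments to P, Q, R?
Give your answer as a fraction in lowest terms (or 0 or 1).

1/4

Take P = 1/4, Q = 1/4, R = 1/2:
R ⇒ Q = 1/2 ⇒ 1/4 = 1/4
Q · P = 1/4 · 1/4 = 1/4
¬(Q · P) = ¬1/4 = 0
(R ⇒ Q) + ¬(Q · P) = 1/4 + 0 = 1/4
No assignment yields a value below 1/4, so this is the minimum.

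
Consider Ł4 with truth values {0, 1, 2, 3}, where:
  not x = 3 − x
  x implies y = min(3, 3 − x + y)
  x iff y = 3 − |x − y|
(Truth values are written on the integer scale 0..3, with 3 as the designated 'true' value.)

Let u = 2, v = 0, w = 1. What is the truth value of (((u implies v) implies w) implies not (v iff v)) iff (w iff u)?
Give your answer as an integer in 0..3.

u implies v = 2 implies 0 = 1
(u implies v) implies w = 1 implies 1 = 3
v iff v = 0 iff 0 = 3
not (v iff v) = not 3 = 0
((u implies v) implies w) implies not (v iff v) = 3 implies 0 = 0
w iff u = 1 iff 2 = 2
(((u implies v) implies w) implies not (v iff v)) iff (w iff u) = 0 iff 2 = 1

1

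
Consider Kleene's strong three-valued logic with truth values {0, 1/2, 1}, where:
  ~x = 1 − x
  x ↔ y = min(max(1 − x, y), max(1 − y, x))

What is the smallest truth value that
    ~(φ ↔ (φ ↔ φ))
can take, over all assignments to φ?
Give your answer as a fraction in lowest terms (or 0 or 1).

0

Take φ = 1:
φ ↔ φ = 1 ↔ 1 = 1
φ ↔ (φ ↔ φ) = 1 ↔ 1 = 1
~(φ ↔ (φ ↔ φ)) = ~1 = 0
No assignment yields a value below 0, so this is the minimum.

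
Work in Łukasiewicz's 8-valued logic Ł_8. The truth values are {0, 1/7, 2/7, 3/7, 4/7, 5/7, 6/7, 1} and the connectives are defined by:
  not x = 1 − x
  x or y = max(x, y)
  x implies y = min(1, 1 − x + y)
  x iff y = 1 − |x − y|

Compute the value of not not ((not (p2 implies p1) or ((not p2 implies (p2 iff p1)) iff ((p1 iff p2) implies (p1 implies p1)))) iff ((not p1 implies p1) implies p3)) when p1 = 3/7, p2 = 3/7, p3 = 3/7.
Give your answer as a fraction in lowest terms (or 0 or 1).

p2 implies p1 = 3/7 implies 3/7 = 1
not (p2 implies p1) = not 1 = 0
not p2 = not 3/7 = 4/7
p2 iff p1 = 3/7 iff 3/7 = 1
not p2 implies (p2 iff p1) = 4/7 implies 1 = 1
p1 iff p2 = 3/7 iff 3/7 = 1
p1 implies p1 = 3/7 implies 3/7 = 1
(p1 iff p2) implies (p1 implies p1) = 1 implies 1 = 1
(not p2 implies (p2 iff p1)) iff ((p1 iff p2) implies (p1 implies p1)) = 1 iff 1 = 1
not (p2 implies p1) or ((not p2 implies (p2 iff p1)) iff ((p1 iff p2) implies (p1 implies p1))) = 0 or 1 = 1
not p1 = not 3/7 = 4/7
not p1 implies p1 = 4/7 implies 3/7 = 6/7
(not p1 implies p1) implies p3 = 6/7 implies 3/7 = 4/7
(not (p2 implies p1) or ((not p2 implies (p2 iff p1)) iff ((p1 iff p2) implies (p1 implies p1)))) iff ((not p1 implies p1) implies p3) = 1 iff 4/7 = 4/7
not ((not (p2 implies p1) or ((not p2 implies (p2 iff p1)) iff ((p1 iff p2) implies (p1 implies p1)))) iff ((not p1 implies p1) implies p3)) = not 4/7 = 3/7
not not ((not (p2 implies p1) or ((not p2 implies (p2 iff p1)) iff ((p1 iff p2) implies (p1 implies p1)))) iff ((not p1 implies p1) implies p3)) = not 3/7 = 4/7

4/7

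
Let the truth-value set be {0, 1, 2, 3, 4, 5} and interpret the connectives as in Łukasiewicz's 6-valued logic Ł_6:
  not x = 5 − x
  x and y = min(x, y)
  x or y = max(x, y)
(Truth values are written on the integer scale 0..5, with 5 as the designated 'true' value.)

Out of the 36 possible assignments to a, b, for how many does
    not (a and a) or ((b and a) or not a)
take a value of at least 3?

value 5: 7 assignments (counts)
value 4: 9 assignments (counts)
value 3: 11 assignments (counts)
value 2: 5 assignments
value 1: 3 assignments
value 0: 1 assignment
So 27 of the 36 assignments meet the threshold.

27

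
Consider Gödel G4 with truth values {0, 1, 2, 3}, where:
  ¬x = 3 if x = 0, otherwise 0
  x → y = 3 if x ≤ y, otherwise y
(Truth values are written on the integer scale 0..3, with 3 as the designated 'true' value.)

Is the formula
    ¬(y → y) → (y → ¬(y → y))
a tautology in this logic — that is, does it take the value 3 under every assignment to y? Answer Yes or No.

y = 0 ↦ 3
y = 1 ↦ 3
y = 2 ↦ 3
y = 3 ↦ 3
Every assignment gives a value ≥ 3.

Yes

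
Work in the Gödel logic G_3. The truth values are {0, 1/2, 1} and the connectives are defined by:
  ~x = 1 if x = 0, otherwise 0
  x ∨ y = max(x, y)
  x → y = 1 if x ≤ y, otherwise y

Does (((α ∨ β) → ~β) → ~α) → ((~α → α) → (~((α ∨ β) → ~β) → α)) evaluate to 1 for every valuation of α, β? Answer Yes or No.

No

Counterexample: take α = 1/2, β = 1/2.
α ∨ β = 1/2 ∨ 1/2 = 1/2
~β = ~1/2 = 0
(α ∨ β) → ~β = 1/2 → 0 = 0
~α = ~1/2 = 0
((α ∨ β) → ~β) → ~α = 0 → 0 = 1
~α = ~1/2 = 0
~α → α = 0 → 1/2 = 1
α ∨ β = 1/2 ∨ 1/2 = 1/2
~β = ~1/2 = 0
(α ∨ β) → ~β = 1/2 → 0 = 0
~((α ∨ β) → ~β) = ~0 = 1
~((α ∨ β) → ~β) → α = 1 → 1/2 = 1/2
(~α → α) → (~((α ∨ β) → ~β) → α) = 1 → 1/2 = 1/2
(((α ∨ β) → ~β) → ~α) → ((~α → α) → (~((α ∨ β) → ~β) → α)) = 1 → 1/2 = 1/2
This gives 1/2 ≠ 1.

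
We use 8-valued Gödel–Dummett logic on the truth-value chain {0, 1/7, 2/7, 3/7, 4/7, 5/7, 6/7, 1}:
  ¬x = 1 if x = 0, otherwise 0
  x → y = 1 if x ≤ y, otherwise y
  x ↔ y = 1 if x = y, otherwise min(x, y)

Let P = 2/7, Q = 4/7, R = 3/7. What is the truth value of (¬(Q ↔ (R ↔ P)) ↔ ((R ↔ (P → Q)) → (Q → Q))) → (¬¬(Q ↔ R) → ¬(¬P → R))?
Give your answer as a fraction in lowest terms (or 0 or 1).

1

R ↔ P = 3/7 ↔ 2/7 = 2/7
Q ↔ (R ↔ P) = 4/7 ↔ 2/7 = 2/7
¬(Q ↔ (R ↔ P)) = ¬2/7 = 0
P → Q = 2/7 → 4/7 = 1
R ↔ (P → Q) = 3/7 ↔ 1 = 3/7
Q → Q = 4/7 → 4/7 = 1
(R ↔ (P → Q)) → (Q → Q) = 3/7 → 1 = 1
¬(Q ↔ (R ↔ P)) ↔ ((R ↔ (P → Q)) → (Q → Q)) = 0 ↔ 1 = 0
Q ↔ R = 4/7 ↔ 3/7 = 3/7
¬(Q ↔ R) = ¬3/7 = 0
¬¬(Q ↔ R) = ¬0 = 1
¬P = ¬2/7 = 0
¬P → R = 0 → 3/7 = 1
¬(¬P → R) = ¬1 = 0
¬¬(Q ↔ R) → ¬(¬P → R) = 1 → 0 = 0
(¬(Q ↔ (R ↔ P)) ↔ ((R ↔ (P → Q)) → (Q → Q))) → (¬¬(Q ↔ R) → ¬(¬P → R)) = 0 → 0 = 1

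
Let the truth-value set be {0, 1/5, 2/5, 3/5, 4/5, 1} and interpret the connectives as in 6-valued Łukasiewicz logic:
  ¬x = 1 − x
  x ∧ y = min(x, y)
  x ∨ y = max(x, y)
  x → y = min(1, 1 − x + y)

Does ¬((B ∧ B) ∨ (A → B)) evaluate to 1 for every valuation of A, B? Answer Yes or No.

Counterexample: take A = 0, B = 0.
B ∧ B = 0 ∧ 0 = 0
A → B = 0 → 0 = 1
(B ∧ B) ∨ (A → B) = 0 ∨ 1 = 1
¬((B ∧ B) ∨ (A → B)) = ¬1 = 0
This gives 0 ≠ 1.

No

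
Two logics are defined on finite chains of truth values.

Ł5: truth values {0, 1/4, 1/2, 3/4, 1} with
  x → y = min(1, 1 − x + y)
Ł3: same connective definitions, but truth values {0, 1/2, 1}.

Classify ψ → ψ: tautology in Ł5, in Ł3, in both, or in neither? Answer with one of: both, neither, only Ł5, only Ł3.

In Ł5: every assignment gives 1 — tautology.
In Ł3: every assignment gives 1 — tautology.

both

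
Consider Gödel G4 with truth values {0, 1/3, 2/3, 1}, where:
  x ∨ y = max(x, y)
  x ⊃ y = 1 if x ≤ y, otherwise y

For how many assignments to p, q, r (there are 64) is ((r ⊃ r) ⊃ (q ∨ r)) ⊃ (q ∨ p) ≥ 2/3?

value 1: 50 assignments (counts)
value 2/3: 5 assignments (counts)
value 1/3: 6 assignments
value 0: 3 assignments
So 55 of the 64 assignments meet the threshold.

55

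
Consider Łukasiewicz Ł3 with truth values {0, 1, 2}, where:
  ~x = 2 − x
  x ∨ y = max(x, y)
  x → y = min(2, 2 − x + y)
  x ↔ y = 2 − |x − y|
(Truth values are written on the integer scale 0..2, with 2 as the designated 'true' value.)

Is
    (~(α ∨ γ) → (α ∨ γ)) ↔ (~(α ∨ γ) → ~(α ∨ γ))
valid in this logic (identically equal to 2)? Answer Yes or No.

Counterexample: take α = 0, γ = 0.
α ∨ γ = 0 ∨ 0 = 0
~(α ∨ γ) = ~0 = 2
α ∨ γ = 0 ∨ 0 = 0
~(α ∨ γ) → (α ∨ γ) = 2 → 0 = 0
α ∨ γ = 0 ∨ 0 = 0
~(α ∨ γ) = ~0 = 2
α ∨ γ = 0 ∨ 0 = 0
~(α ∨ γ) = ~0 = 2
~(α ∨ γ) → ~(α ∨ γ) = 2 → 2 = 2
(~(α ∨ γ) → (α ∨ γ)) ↔ (~(α ∨ γ) → ~(α ∨ γ)) = 0 ↔ 2 = 0
This gives 0 ≠ 2.

No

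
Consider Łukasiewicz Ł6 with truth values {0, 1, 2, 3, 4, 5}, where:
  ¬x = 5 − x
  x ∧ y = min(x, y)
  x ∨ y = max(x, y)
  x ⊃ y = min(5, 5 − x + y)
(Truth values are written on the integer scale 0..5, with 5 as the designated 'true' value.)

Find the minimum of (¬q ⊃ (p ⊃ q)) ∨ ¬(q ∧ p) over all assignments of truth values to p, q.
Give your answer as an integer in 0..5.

Take p = 3, q = 1:
¬q = ¬1 = 4
p ⊃ q = 3 ⊃ 1 = 3
¬q ⊃ (p ⊃ q) = 4 ⊃ 3 = 4
q ∧ p = 1 ∧ 3 = 1
¬(q ∧ p) = ¬1 = 4
(¬q ⊃ (p ⊃ q)) ∨ ¬(q ∧ p) = 4 ∨ 4 = 4
No assignment yields a value below 4, so this is the minimum.

4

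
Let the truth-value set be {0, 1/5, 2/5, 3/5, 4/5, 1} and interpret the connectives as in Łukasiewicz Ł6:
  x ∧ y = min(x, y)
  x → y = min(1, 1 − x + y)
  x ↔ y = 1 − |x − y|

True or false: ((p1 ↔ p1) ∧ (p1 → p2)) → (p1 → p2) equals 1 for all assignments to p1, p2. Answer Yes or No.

At p1 = 1/5, p2 = 3/5, for instance:
p1 ↔ p1 = 1/5 ↔ 1/5 = 1
p1 → p2 = 1/5 → 3/5 = 1
(p1 ↔ p1) ∧ (p1 → p2) = 1 ∧ 1 = 1
((p1 ↔ p1) ∧ (p1 → p2)) → (p1 → p2) = 1 → 1 = 1
and checking the remaining 35 assignments likewise gives ≥ 1 in every case.

Yes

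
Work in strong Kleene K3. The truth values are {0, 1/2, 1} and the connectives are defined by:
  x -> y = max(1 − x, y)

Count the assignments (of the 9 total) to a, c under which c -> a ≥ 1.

a = 0, c = 0 ↦ 1  ≥
a = 0, c = 1/2 ↦ 1/2  <
a = 0, c = 1 ↦ 0  <
a = 1/2, c = 0 ↦ 1  ≥
a = 1/2, c = 1/2 ↦ 1/2  <
a = 1/2, c = 1 ↦ 1/2  <
a = 1, c = 0 ↦ 1  ≥
a = 1, c = 1/2 ↦ 1  ≥
a = 1, c = 1 ↦ 1  ≥
So 5 of the 9 assignments meet the threshold.

5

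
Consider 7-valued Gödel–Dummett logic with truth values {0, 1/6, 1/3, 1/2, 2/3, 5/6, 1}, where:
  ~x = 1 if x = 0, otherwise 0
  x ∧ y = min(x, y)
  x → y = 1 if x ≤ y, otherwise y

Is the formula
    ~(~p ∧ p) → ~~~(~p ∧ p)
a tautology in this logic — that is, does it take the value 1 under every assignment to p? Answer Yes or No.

Yes

p = 0 ↦ 1
p = 1/6 ↦ 1
p = 1/3 ↦ 1
p = 1/2 ↦ 1
p = 2/3 ↦ 1
p = 5/6 ↦ 1
p = 1 ↦ 1
Every assignment gives a value ≥ 1.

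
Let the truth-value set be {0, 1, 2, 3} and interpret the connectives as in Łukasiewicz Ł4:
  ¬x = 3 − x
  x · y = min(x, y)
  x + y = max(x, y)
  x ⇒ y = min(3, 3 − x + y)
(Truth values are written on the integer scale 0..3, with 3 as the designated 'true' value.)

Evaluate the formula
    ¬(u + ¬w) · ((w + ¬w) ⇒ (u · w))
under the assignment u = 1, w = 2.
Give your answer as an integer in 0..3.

2

¬w = ¬2 = 1
u + ¬w = 1 + 1 = 1
¬(u + ¬w) = ¬1 = 2
¬w = ¬2 = 1
w + ¬w = 2 + 1 = 2
u · w = 1 · 2 = 1
(w + ¬w) ⇒ (u · w) = 2 ⇒ 1 = 2
¬(u + ¬w) · ((w + ¬w) ⇒ (u · w)) = 2 · 2 = 2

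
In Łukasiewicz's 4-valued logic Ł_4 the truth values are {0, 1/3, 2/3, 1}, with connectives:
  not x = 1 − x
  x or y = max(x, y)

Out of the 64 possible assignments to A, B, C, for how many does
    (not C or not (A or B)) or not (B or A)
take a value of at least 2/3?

value 1: 19 assignments (counts)
value 2/3: 21 assignments (counts)
value 1/3: 17 assignments
value 0: 7 assignments
So 40 of the 64 assignments meet the threshold.

40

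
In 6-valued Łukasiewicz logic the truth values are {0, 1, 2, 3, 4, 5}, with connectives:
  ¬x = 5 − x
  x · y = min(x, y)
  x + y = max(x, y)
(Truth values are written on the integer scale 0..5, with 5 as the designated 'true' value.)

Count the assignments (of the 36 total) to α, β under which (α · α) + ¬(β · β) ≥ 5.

value 5: 11 assignments (counts)
value 4: 9 assignments
value 3: 7 assignments
value 2: 5 assignments
value 1: 3 assignments
value 0: 1 assignment
So 11 of the 36 assignments meet the threshold.

11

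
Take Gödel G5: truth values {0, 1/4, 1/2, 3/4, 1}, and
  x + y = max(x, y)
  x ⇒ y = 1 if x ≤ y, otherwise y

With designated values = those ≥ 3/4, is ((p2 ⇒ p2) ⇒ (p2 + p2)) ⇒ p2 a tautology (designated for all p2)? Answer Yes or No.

Yes

p2 = 0 ↦ 1
p2 = 1/4 ↦ 1
p2 = 1/2 ↦ 1
p2 = 3/4 ↦ 1
p2 = 1 ↦ 1
Every assignment gives a value ≥ 3/4.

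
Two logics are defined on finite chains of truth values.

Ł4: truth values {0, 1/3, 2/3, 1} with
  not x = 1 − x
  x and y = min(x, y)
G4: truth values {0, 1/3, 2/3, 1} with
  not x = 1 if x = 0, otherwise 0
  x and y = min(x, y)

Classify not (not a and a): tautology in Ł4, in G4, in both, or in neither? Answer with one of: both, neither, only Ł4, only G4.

only G4

In Ł4: at a = 1/3 the value is 2/3 — not a tautology.
In G4: every assignment gives 1 — tautology.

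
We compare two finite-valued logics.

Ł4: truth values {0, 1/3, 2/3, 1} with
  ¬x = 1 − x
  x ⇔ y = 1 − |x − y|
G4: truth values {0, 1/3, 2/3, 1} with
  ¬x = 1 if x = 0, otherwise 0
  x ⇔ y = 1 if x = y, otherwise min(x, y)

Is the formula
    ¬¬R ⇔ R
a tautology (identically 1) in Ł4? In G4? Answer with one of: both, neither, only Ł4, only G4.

In Ł4: every assignment gives 1 — tautology.
In G4: at R = 1/3 the value is 1/3 — not a tautology.

only Ł4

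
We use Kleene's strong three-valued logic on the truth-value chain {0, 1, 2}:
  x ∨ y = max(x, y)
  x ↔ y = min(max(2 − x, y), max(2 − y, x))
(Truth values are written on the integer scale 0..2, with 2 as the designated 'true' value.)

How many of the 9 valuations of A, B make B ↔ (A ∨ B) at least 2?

4

A = 0, B = 0 ↦ 2  ≥
A = 0, B = 1 ↦ 1  <
A = 0, B = 2 ↦ 2  ≥
A = 1, B = 0 ↦ 1  <
A = 1, B = 1 ↦ 1  <
A = 1, B = 2 ↦ 2  ≥
A = 2, B = 0 ↦ 0  <
A = 2, B = 1 ↦ 1  <
A = 2, B = 2 ↦ 2  ≥
So 4 of the 9 assignments meet the threshold.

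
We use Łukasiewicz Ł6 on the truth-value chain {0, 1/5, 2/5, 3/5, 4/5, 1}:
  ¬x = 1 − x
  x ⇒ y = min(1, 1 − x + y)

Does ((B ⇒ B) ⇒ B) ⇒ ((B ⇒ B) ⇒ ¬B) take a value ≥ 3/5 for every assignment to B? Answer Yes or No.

No

Counterexample: take B = 4/5.
B ⇒ B = 4/5 ⇒ 4/5 = 1
(B ⇒ B) ⇒ B = 1 ⇒ 4/5 = 4/5
B ⇒ B = 4/5 ⇒ 4/5 = 1
¬B = ¬4/5 = 1/5
(B ⇒ B) ⇒ ¬B = 1 ⇒ 1/5 = 1/5
((B ⇒ B) ⇒ B) ⇒ ((B ⇒ B) ⇒ ¬B) = 4/5 ⇒ 1/5 = 2/5
This gives 2/5, which is below 3/5.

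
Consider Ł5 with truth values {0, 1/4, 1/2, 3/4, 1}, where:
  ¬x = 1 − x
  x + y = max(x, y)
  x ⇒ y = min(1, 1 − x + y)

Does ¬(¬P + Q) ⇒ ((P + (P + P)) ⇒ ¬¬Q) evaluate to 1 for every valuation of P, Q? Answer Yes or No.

Counterexample: take P = 3/4, Q = 0.
¬P = ¬3/4 = 1/4
¬P + Q = 1/4 + 0 = 1/4
¬(¬P + Q) = ¬1/4 = 3/4
P + P = 3/4 + 3/4 = 3/4
P + (P + P) = 3/4 + 3/4 = 3/4
¬Q = ¬0 = 1
¬¬Q = ¬1 = 0
(P + (P + P)) ⇒ ¬¬Q = 3/4 ⇒ 0 = 1/4
¬(¬P + Q) ⇒ ((P + (P + P)) ⇒ ¬¬Q) = 3/4 ⇒ 1/4 = 1/2
This gives 1/2 ≠ 1.

No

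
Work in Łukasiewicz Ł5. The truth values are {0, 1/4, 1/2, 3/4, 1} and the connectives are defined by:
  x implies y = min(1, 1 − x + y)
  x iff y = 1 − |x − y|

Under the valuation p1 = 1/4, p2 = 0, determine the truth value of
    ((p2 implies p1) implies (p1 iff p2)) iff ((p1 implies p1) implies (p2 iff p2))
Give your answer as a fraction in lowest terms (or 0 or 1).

3/4

p2 implies p1 = 0 implies 1/4 = 1
p1 iff p2 = 1/4 iff 0 = 3/4
(p2 implies p1) implies (p1 iff p2) = 1 implies 3/4 = 3/4
p1 implies p1 = 1/4 implies 1/4 = 1
p2 iff p2 = 0 iff 0 = 1
(p1 implies p1) implies (p2 iff p2) = 1 implies 1 = 1
((p2 implies p1) implies (p1 iff p2)) iff ((p1 implies p1) implies (p2 iff p2)) = 3/4 iff 1 = 3/4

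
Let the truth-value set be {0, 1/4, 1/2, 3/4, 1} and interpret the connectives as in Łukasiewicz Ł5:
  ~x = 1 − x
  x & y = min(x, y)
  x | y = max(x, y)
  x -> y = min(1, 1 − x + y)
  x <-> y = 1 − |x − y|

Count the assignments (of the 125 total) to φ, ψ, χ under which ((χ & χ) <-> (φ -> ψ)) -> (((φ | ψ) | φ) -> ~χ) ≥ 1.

value 1: 85 assignments (counts)
value 3/4: 16 assignments
value 1/2: 13 assignments
value 1/4: 6 assignments
value 0: 5 assignments
So 85 of the 125 assignments meet the threshold.

85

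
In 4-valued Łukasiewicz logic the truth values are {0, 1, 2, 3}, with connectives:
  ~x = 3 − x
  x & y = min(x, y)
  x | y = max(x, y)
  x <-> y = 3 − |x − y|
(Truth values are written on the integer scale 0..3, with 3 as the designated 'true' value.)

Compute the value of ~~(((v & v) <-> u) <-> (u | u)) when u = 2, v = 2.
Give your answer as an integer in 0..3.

v & v = 2 & 2 = 2
(v & v) <-> u = 2 <-> 2 = 3
u | u = 2 | 2 = 2
((v & v) <-> u) <-> (u | u) = 3 <-> 2 = 2
~(((v & v) <-> u) <-> (u | u)) = ~2 = 1
~~(((v & v) <-> u) <-> (u | u)) = ~1 = 2

2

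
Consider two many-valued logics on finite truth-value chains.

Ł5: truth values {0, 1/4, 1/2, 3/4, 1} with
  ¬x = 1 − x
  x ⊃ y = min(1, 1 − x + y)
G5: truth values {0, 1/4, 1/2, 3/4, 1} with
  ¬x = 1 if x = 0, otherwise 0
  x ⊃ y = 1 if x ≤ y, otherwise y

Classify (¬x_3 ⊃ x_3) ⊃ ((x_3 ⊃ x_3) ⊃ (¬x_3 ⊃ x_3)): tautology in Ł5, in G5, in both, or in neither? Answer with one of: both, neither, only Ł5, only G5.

both

In Ł5: every assignment gives 1 — tautology.
In G5: every assignment gives 1 — tautology.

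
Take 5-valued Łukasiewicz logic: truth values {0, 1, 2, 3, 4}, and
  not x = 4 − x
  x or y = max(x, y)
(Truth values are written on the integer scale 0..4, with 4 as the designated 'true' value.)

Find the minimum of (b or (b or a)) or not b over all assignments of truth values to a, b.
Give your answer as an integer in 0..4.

Take a = 0, b = 2:
b or a = 2 or 0 = 2
b or (b or a) = 2 or 2 = 2
not b = not 2 = 2
(b or (b or a)) or not b = 2 or 2 = 2
No assignment yields a value below 2, so this is the minimum.

2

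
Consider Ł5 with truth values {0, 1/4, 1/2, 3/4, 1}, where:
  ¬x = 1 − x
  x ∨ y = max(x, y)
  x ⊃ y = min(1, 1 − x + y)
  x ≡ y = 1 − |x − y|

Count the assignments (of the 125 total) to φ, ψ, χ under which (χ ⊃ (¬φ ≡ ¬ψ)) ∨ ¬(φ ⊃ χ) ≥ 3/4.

value 1: 85 assignments (counts)
value 3/4: 20 assignments (counts)
value 1/2: 12 assignments
value 1/4: 6 assignments
value 0: 2 assignments
So 105 of the 125 assignments meet the threshold.

105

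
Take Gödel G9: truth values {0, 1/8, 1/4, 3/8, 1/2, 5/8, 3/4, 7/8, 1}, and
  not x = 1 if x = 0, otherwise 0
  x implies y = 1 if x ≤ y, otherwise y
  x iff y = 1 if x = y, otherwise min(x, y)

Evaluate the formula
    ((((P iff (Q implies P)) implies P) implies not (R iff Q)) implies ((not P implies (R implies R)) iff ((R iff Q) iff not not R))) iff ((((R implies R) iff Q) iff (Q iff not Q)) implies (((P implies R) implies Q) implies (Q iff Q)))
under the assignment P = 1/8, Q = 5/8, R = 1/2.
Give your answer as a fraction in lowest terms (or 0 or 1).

1

Q implies P = 5/8 implies 1/8 = 1/8
P iff (Q implies P) = 1/8 iff 1/8 = 1
(P iff (Q implies P)) implies P = 1 implies 1/8 = 1/8
R iff Q = 1/2 iff 5/8 = 1/2
not (R iff Q) = not 1/2 = 0
((P iff (Q implies P)) implies P) implies not (R iff Q) = 1/8 implies 0 = 0
not P = not 1/8 = 0
R implies R = 1/2 implies 1/2 = 1
not P implies (R implies R) = 0 implies 1 = 1
R iff Q = 1/2 iff 5/8 = 1/2
not R = not 1/2 = 0
not not R = not 0 = 1
(R iff Q) iff not not R = 1/2 iff 1 = 1/2
(not P implies (R implies R)) iff ((R iff Q) iff not not R) = 1 iff 1/2 = 1/2
(((P iff (Q implies P)) implies P) implies not (R iff Q)) implies ((not P implies (R implies R)) iff ((R iff Q) iff not not R)) = 0 implies 1/2 = 1
R implies R = 1/2 implies 1/2 = 1
(R implies R) iff Q = 1 iff 5/8 = 5/8
not Q = not 5/8 = 0
Q iff not Q = 5/8 iff 0 = 0
((R implies R) iff Q) iff (Q iff not Q) = 5/8 iff 0 = 0
P implies R = 1/8 implies 1/2 = 1
(P implies R) implies Q = 1 implies 5/8 = 5/8
Q iff Q = 5/8 iff 5/8 = 1
((P implies R) implies Q) implies (Q iff Q) = 5/8 implies 1 = 1
(((R implies R) iff Q) iff (Q iff not Q)) implies (((P implies R) implies Q) implies (Q iff Q)) = 0 implies 1 = 1
((((P iff (Q implies P)) implies P) implies not (R iff Q)) implies ((not P implies (R implies R)) iff ((R iff Q) iff not not R))) iff ((((R implies R) iff Q) iff (Q iff not Q)) implies (((P implies R) implies Q) implies (Q iff Q))) = 1 iff 1 = 1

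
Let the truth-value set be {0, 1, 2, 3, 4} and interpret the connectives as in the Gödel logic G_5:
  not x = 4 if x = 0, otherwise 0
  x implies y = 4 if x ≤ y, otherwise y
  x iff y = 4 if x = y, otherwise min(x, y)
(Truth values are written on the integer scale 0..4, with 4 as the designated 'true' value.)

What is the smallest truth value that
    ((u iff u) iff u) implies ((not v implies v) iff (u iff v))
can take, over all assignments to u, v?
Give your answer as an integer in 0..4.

1

Take u = 2, v = 1:
u iff u = 2 iff 2 = 4
(u iff u) iff u = 4 iff 2 = 2
not v = not 1 = 0
not v implies v = 0 implies 1 = 4
u iff v = 2 iff 1 = 1
(not v implies v) iff (u iff v) = 4 iff 1 = 1
((u iff u) iff u) implies ((not v implies v) iff (u iff v)) = 2 implies 1 = 1
No assignment yields a value below 1, so this is the minimum.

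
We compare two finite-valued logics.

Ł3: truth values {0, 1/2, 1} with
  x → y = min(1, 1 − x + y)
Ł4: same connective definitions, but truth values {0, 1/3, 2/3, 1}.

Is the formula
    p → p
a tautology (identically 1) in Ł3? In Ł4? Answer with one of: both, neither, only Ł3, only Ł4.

In Ł3: every assignment gives 1 — tautology.
In Ł4: every assignment gives 1 — tautology.

both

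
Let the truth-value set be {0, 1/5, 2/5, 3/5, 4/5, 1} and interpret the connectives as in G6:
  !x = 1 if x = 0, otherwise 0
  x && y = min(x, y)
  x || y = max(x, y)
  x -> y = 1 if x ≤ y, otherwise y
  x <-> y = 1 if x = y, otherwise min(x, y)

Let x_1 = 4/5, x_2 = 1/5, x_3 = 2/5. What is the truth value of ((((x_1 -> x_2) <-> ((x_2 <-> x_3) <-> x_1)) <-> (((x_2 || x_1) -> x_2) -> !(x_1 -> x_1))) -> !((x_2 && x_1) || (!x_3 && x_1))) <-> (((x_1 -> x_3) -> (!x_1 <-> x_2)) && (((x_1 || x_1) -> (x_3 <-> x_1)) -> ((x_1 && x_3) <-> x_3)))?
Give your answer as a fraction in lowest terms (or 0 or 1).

0

x_1 -> x_2 = 4/5 -> 1/5 = 1/5
x_2 <-> x_3 = 1/5 <-> 2/5 = 1/5
(x_2 <-> x_3) <-> x_1 = 1/5 <-> 4/5 = 1/5
(x_1 -> x_2) <-> ((x_2 <-> x_3) <-> x_1) = 1/5 <-> 1/5 = 1
x_2 || x_1 = 1/5 || 4/5 = 4/5
(x_2 || x_1) -> x_2 = 4/5 -> 1/5 = 1/5
x_1 -> x_1 = 4/5 -> 4/5 = 1
!(x_1 -> x_1) = !1 = 0
((x_2 || x_1) -> x_2) -> !(x_1 -> x_1) = 1/5 -> 0 = 0
((x_1 -> x_2) <-> ((x_2 <-> x_3) <-> x_1)) <-> (((x_2 || x_1) -> x_2) -> !(x_1 -> x_1)) = 1 <-> 0 = 0
x_2 && x_1 = 1/5 && 4/5 = 1/5
!x_3 = !2/5 = 0
!x_3 && x_1 = 0 && 4/5 = 0
(x_2 && x_1) || (!x_3 && x_1) = 1/5 || 0 = 1/5
!((x_2 && x_1) || (!x_3 && x_1)) = !1/5 = 0
(((x_1 -> x_2) <-> ((x_2 <-> x_3) <-> x_1)) <-> (((x_2 || x_1) -> x_2) -> !(x_1 -> x_1))) -> !((x_2 && x_1) || (!x_3 && x_1)) = 0 -> 0 = 1
x_1 -> x_3 = 4/5 -> 2/5 = 2/5
!x_1 = !4/5 = 0
!x_1 <-> x_2 = 0 <-> 1/5 = 0
(x_1 -> x_3) -> (!x_1 <-> x_2) = 2/5 -> 0 = 0
x_1 || x_1 = 4/5 || 4/5 = 4/5
x_3 <-> x_1 = 2/5 <-> 4/5 = 2/5
(x_1 || x_1) -> (x_3 <-> x_1) = 4/5 -> 2/5 = 2/5
x_1 && x_3 = 4/5 && 2/5 = 2/5
(x_1 && x_3) <-> x_3 = 2/5 <-> 2/5 = 1
((x_1 || x_1) -> (x_3 <-> x_1)) -> ((x_1 && x_3) <-> x_3) = 2/5 -> 1 = 1
((x_1 -> x_3) -> (!x_1 <-> x_2)) && (((x_1 || x_1) -> (x_3 <-> x_1)) -> ((x_1 && x_3) <-> x_3)) = 0 && 1 = 0
((((x_1 -> x_2) <-> ((x_2 <-> x_3) <-> x_1)) <-> (((x_2 || x_1) -> x_2) -> !(x_1 -> x_1))) -> !((x_2 && x_1) || (!x_3 && x_1))) <-> (((x_1 -> x_3) -> (!x_1 <-> x_2)) && (((x_1 || x_1) -> (x_3 <-> x_1)) -> ((x_1 && x_3) <-> x_3))) = 1 <-> 0 = 0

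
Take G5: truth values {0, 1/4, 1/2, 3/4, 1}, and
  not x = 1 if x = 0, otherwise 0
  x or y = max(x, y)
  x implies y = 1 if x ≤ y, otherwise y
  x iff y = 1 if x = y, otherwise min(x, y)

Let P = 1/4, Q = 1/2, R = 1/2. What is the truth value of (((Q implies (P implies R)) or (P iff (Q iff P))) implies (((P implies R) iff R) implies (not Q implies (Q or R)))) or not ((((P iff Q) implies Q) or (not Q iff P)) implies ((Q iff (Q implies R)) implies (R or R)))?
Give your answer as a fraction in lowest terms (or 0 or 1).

P implies R = 1/4 implies 1/2 = 1
Q implies (P implies R) = 1/2 implies 1 = 1
Q iff P = 1/2 iff 1/4 = 1/4
P iff (Q iff P) = 1/4 iff 1/4 = 1
(Q implies (P implies R)) or (P iff (Q iff P)) = 1 or 1 = 1
P implies R = 1/4 implies 1/2 = 1
(P implies R) iff R = 1 iff 1/2 = 1/2
not Q = not 1/2 = 0
Q or R = 1/2 or 1/2 = 1/2
not Q implies (Q or R) = 0 implies 1/2 = 1
((P implies R) iff R) implies (not Q implies (Q or R)) = 1/2 implies 1 = 1
((Q implies (P implies R)) or (P iff (Q iff P))) implies (((P implies R) iff R) implies (not Q implies (Q or R))) = 1 implies 1 = 1
P iff Q = 1/4 iff 1/2 = 1/4
(P iff Q) implies Q = 1/4 implies 1/2 = 1
not Q = not 1/2 = 0
not Q iff P = 0 iff 1/4 = 0
((P iff Q) implies Q) or (not Q iff P) = 1 or 0 = 1
Q implies R = 1/2 implies 1/2 = 1
Q iff (Q implies R) = 1/2 iff 1 = 1/2
R or R = 1/2 or 1/2 = 1/2
(Q iff (Q implies R)) implies (R or R) = 1/2 implies 1/2 = 1
(((P iff Q) implies Q) or (not Q iff P)) implies ((Q iff (Q implies R)) implies (R or R)) = 1 implies 1 = 1
not ((((P iff Q) implies Q) or (not Q iff P)) implies ((Q iff (Q implies R)) implies (R or R))) = not 1 = 0
(((Q implies (P implies R)) or (P iff (Q iff P))) implies (((P implies R) iff R) implies (not Q implies (Q or R)))) or not ((((P iff Q) implies Q) or (not Q iff P)) implies ((Q iff (Q implies R)) implies (R or R))) = 1 or 0 = 1

1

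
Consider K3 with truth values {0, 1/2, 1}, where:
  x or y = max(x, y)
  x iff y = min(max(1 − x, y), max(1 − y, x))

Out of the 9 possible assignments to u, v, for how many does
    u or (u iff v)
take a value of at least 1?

u = 0, v = 0 ↦ 1  ≥
u = 0, v = 1/2 ↦ 1/2  <
u = 0, v = 1 ↦ 0  <
u = 1/2, v = 0 ↦ 1/2  <
u = 1/2, v = 1/2 ↦ 1/2  <
u = 1/2, v = 1 ↦ 1/2  <
u = 1, v = 0 ↦ 1  ≥
u = 1, v = 1/2 ↦ 1  ≥
u = 1, v = 1 ↦ 1  ≥
So 4 of the 9 assignments meet the threshold.

4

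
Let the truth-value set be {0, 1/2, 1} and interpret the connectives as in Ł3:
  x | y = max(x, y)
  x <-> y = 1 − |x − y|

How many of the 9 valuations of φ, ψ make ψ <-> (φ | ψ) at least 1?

φ = 0, ψ = 0 ↦ 1  ≥
φ = 0, ψ = 1/2 ↦ 1  ≥
φ = 0, ψ = 1 ↦ 1  ≥
φ = 1/2, ψ = 0 ↦ 1/2  <
φ = 1/2, ψ = 1/2 ↦ 1  ≥
φ = 1/2, ψ = 1 ↦ 1  ≥
φ = 1, ψ = 0 ↦ 0  <
φ = 1, ψ = 1/2 ↦ 1/2  <
φ = 1, ψ = 1 ↦ 1  ≥
So 6 of the 9 assignments meet the threshold.

6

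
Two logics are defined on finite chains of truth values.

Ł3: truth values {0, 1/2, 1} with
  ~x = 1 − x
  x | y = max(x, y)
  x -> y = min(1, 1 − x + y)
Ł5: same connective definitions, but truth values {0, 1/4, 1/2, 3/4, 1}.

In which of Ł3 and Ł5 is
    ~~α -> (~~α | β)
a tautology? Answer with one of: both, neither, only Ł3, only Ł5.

both

In Ł3: every assignment gives 1 — tautology.
In Ł5: every assignment gives 1 — tautology.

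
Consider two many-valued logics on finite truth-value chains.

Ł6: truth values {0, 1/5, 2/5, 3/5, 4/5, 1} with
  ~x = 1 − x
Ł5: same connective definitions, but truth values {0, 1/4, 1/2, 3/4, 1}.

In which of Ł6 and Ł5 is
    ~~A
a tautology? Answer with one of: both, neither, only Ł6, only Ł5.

neither

In Ł6: at A = 0 the value is 0 — not a tautology.
In Ł5: at A = 0 the value is 0 — not a tautology.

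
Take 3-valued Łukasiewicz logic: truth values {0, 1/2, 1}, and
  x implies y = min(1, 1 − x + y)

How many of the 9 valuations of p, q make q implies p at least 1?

6

p = 0, q = 0 ↦ 1  ≥
p = 0, q = 1/2 ↦ 1/2  <
p = 0, q = 1 ↦ 0  <
p = 1/2, q = 0 ↦ 1  ≥
p = 1/2, q = 1/2 ↦ 1  ≥
p = 1/2, q = 1 ↦ 1/2  <
p = 1, q = 0 ↦ 1  ≥
p = 1, q = 1/2 ↦ 1  ≥
p = 1, q = 1 ↦ 1  ≥
So 6 of the 9 assignments meet the threshold.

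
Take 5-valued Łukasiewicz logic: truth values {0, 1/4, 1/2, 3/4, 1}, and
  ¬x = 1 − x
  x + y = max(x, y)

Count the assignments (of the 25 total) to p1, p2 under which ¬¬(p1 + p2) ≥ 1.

value 1: 9 assignments (counts)
value 3/4: 7 assignments
value 1/2: 5 assignments
value 1/4: 3 assignments
value 0: 1 assignment
So 9 of the 25 assignments meet the threshold.

9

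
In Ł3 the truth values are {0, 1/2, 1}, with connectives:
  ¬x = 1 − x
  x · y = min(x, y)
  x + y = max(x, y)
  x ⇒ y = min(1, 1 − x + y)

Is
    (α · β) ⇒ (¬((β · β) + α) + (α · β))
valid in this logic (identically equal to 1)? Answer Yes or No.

α = 0, β = 0 ↦ 1
α = 0, β = 1/2 ↦ 1
α = 0, β = 1 ↦ 1
α = 1/2, β = 0 ↦ 1
α = 1/2, β = 1/2 ↦ 1
α = 1/2, β = 1 ↦ 1
α = 1, β = 0 ↦ 1
α = 1, β = 1/2 ↦ 1
α = 1, β = 1 ↦ 1
Every assignment gives a value ≥ 1.

Yes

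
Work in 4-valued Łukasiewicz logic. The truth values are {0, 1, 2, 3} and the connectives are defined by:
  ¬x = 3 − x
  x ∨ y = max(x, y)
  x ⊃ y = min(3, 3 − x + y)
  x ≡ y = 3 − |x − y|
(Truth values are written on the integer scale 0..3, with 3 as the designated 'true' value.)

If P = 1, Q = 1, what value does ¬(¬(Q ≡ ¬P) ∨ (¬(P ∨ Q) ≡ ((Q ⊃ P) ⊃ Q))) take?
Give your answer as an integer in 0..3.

¬P = ¬1 = 2
Q ≡ ¬P = 1 ≡ 2 = 2
¬(Q ≡ ¬P) = ¬2 = 1
P ∨ Q = 1 ∨ 1 = 1
¬(P ∨ Q) = ¬1 = 2
Q ⊃ P = 1 ⊃ 1 = 3
(Q ⊃ P) ⊃ Q = 3 ⊃ 1 = 1
¬(P ∨ Q) ≡ ((Q ⊃ P) ⊃ Q) = 2 ≡ 1 = 2
¬(Q ≡ ¬P) ∨ (¬(P ∨ Q) ≡ ((Q ⊃ P) ⊃ Q)) = 1 ∨ 2 = 2
¬(¬(Q ≡ ¬P) ∨ (¬(P ∨ Q) ≡ ((Q ⊃ P) ⊃ Q))) = ¬2 = 1

1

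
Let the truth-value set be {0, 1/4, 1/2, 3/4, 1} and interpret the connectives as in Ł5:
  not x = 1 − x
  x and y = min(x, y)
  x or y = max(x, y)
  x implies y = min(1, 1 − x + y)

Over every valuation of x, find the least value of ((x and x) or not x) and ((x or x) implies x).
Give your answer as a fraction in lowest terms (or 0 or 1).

Take x = 1/2:
x and x = 1/2 and 1/2 = 1/2
not x = not 1/2 = 1/2
(x and x) or not x = 1/2 or 1/2 = 1/2
x or x = 1/2 or 1/2 = 1/2
(x or x) implies x = 1/2 implies 1/2 = 1
((x and x) or not x) and ((x or x) implies x) = 1/2 and 1 = 1/2
No assignment yields a value below 1/2, so this is the minimum.

1/2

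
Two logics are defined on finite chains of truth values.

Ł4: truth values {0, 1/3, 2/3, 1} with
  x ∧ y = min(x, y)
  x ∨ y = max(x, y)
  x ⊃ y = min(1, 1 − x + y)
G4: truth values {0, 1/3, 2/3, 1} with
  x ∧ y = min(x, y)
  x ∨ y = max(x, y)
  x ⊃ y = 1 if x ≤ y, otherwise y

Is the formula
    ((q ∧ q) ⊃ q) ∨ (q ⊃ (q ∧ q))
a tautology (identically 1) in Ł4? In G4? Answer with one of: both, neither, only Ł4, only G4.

In Ł4: every assignment gives 1 — tautology.
In G4: every assignment gives 1 — tautology.

both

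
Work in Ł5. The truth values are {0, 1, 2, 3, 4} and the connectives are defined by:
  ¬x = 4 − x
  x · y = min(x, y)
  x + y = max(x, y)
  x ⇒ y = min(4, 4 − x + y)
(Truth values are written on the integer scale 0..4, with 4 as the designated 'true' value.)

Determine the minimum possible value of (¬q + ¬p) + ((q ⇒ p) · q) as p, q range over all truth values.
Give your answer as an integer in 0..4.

Take p = 2, q = 2:
¬q = ¬2 = 2
¬p = ¬2 = 2
¬q + ¬p = 2 + 2 = 2
q ⇒ p = 2 ⇒ 2 = 4
(q ⇒ p) · q = 4 · 2 = 2
(¬q + ¬p) + ((q ⇒ p) · q) = 2 + 2 = 2
No assignment yields a value below 2, so this is the minimum.

2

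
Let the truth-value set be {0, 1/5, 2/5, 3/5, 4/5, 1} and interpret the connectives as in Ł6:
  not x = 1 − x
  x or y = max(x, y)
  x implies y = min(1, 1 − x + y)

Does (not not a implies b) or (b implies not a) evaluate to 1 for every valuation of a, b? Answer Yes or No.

No

Counterexample: take a = 4/5, b = 2/5.
not a = not 4/5 = 1/5
not not a = not 1/5 = 4/5
not not a implies b = 4/5 implies 2/5 = 3/5
not a = not 4/5 = 1/5
b implies not a = 2/5 implies 1/5 = 4/5
(not not a implies b) or (b implies not a) = 3/5 or 4/5 = 4/5
This gives 4/5 ≠ 1.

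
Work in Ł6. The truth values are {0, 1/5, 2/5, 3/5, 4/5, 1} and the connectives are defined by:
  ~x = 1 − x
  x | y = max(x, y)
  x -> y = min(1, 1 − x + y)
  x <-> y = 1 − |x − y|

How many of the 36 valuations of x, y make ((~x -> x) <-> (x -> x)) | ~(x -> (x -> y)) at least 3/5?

24

value 1: 18 assignments (counts)
value 4/5: 6 assignments (counts)
value 2/5: 6 assignments
value 0: 6 assignments
So 24 of the 36 assignments meet the threshold.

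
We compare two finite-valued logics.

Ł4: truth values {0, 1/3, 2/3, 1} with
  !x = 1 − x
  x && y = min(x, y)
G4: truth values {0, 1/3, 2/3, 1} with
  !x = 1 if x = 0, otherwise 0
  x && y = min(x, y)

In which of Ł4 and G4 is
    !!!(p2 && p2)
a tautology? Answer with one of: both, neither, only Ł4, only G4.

neither

In Ł4: at p2 = 1/3 the value is 2/3 — not a tautology.
In G4: at p2 = 1/3 the value is 0 — not a tautology.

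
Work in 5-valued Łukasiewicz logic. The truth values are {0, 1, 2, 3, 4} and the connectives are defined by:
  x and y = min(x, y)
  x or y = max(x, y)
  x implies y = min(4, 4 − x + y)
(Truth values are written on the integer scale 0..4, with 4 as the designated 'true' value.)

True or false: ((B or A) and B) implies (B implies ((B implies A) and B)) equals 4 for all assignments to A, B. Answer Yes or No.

Counterexample: take A = 0, B = 3.
B or A = 3 or 0 = 3
(B or A) and B = 3 and 3 = 3
B implies A = 3 implies 0 = 1
(B implies A) and B = 1 and 3 = 1
B implies ((B implies A) and B) = 3 implies 1 = 2
((B or A) and B) implies (B implies ((B implies A) and B)) = 3 implies 2 = 3
This gives 3 ≠ 4.

No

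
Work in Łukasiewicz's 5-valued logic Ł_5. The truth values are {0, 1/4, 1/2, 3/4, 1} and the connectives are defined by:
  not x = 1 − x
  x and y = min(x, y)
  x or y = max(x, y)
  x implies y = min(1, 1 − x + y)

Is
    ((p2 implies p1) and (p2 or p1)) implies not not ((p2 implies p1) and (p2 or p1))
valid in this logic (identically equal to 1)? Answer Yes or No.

At p1 = 0, p2 = 1/2, for instance:
p2 implies p1 = 1/2 implies 0 = 1/2
p2 or p1 = 1/2 or 0 = 1/2
(p2 implies p1) and (p2 or p1) = 1/2 and 1/2 = 1/2
not ((p2 implies p1) and (p2 or p1)) = not 1/2 = 1/2
not not ((p2 implies p1) and (p2 or p1)) = not 1/2 = 1/2
((p2 implies p1) and (p2 or p1)) implies not not ((p2 implies p1) and (p2 or p1)) = 1/2 implies 1/2 = 1
and checking the remaining 24 assignments likewise gives ≥ 1 in every case.

Yes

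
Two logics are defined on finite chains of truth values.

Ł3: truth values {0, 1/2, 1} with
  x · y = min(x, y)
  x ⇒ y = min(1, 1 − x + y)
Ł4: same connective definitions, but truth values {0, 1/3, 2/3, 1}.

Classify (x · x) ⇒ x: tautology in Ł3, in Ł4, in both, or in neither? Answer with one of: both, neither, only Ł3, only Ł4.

both

In Ł3: every assignment gives 1 — tautology.
In Ł4: every assignment gives 1 — tautology.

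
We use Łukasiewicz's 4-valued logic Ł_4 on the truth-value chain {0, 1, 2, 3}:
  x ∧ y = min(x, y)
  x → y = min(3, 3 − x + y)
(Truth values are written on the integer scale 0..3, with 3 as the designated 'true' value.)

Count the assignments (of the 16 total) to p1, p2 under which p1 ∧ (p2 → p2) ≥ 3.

4

p1 = 0, p2 = 0 ↦ 0  <
p1 = 0, p2 = 1 ↦ 0  <
p1 = 0, p2 = 2 ↦ 0  <
p1 = 0, p2 = 3 ↦ 0  <
p1 = 1, p2 = 0 ↦ 1  <
p1 = 1, p2 = 1 ↦ 1  <
p1 = 1, p2 = 2 ↦ 1  <
p1 = 1, p2 = 3 ↦ 1  <
p1 = 2, p2 = 0 ↦ 2  <
p1 = 2, p2 = 1 ↦ 2  <
p1 = 2, p2 = 2 ↦ 2  <
p1 = 2, p2 = 3 ↦ 2  <
p1 = 3, p2 = 0 ↦ 3  ≥
p1 = 3, p2 = 1 ↦ 3  ≥
p1 = 3, p2 = 2 ↦ 3  ≥
p1 = 3, p2 = 3 ↦ 3  ≥
So 4 of the 16 assignments meet the threshold.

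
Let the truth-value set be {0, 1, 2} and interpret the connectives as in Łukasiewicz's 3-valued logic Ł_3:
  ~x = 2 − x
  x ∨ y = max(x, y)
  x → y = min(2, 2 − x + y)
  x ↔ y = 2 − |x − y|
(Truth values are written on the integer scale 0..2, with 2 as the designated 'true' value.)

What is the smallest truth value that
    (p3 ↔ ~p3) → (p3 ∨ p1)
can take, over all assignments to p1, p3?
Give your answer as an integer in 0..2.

Take p1 = 0, p3 = 1:
~p3 = ~1 = 1
p3 ↔ ~p3 = 1 ↔ 1 = 2
p3 ∨ p1 = 1 ∨ 0 = 1
(p3 ↔ ~p3) → (p3 ∨ p1) = 2 → 1 = 1
No assignment yields a value below 1, so this is the minimum.

1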